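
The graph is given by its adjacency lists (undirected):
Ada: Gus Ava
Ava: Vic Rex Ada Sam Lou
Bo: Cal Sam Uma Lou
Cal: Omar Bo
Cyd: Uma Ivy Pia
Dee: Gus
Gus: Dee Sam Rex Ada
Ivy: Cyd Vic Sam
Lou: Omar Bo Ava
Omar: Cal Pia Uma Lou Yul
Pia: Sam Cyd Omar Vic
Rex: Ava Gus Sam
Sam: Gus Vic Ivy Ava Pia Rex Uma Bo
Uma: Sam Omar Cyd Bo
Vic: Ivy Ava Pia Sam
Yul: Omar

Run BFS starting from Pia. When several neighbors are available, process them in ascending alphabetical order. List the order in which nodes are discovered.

Visit Pia; enqueue Cyd, Omar, Sam, Vic → queue [Cyd, Omar, Sam, Vic]
Visit Cyd; enqueue Ivy, Uma → queue [Omar, Sam, Vic, Ivy, Uma]
Visit Omar; enqueue Cal, Lou, Yul → queue [Sam, Vic, Ivy, Uma, Cal, Lou, Yul]
Visit Sam; enqueue Ava, Bo, Gus, Rex → queue [Vic, Ivy, Uma, Cal, Lou, Yul, Ava, Bo, Gus, Rex]
Visit Vic → queue [Ivy, Uma, Cal, Lou, Yul, Ava, Bo, Gus, Rex]
Visit Ivy → queue [Uma, Cal, Lou, Yul, Ava, Bo, Gus, Rex]
Visit Uma → queue [Cal, Lou, Yul, Ava, Bo, Gus, Rex]
Visit Cal → queue [Lou, Yul, Ava, Bo, Gus, Rex]
Visit Lou → queue [Yul, Ava, Bo, Gus, Rex]
Visit Yul → queue [Ava, Bo, Gus, Rex]
Visit Ava; enqueue Ada → queue [Bo, Gus, Rex, Ada]
Visit Bo → queue [Gus, Rex, Ada]
Visit Gus; enqueue Dee → queue [Rex, Ada, Dee]
Visit Rex → queue [Ada, Dee]
Visit Ada → queue [Dee]
Visit Dee → queue []

Pia -> Cyd -> Omar -> Sam -> Vic -> Ivy -> Uma -> Cal -> Lou -> Yul -> Ava -> Bo -> Gus -> Rex -> Ada -> Dee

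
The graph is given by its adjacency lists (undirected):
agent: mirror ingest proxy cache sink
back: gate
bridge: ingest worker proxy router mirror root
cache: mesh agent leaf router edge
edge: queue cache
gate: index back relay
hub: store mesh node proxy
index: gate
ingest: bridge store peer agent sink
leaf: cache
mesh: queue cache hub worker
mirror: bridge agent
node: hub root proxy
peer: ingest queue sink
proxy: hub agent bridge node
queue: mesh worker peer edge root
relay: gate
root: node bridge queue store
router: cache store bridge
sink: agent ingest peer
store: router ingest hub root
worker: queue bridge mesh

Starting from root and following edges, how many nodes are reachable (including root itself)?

18

BFS from root visits: root, node, bridge, queue, store, hub, proxy, ingest, worker, router, mirror, mesh, peer, edge, agent, sink, cache, leaf
Reachable nodes: 18 of 22 total.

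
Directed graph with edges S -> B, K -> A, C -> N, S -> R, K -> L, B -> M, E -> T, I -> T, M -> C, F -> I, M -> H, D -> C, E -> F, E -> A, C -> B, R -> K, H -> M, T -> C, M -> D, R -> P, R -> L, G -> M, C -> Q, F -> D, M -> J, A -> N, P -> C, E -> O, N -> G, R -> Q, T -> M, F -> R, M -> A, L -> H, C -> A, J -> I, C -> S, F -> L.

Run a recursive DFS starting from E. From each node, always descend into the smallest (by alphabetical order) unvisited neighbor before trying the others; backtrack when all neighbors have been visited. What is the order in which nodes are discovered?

Visit E
E → A
A → N
N → G
G → M
M → C
C → B
C → Q
C → S
S → R
R → K
K → L
L → H
R → P
M → D
M → J
J → I
I → T
E → F
E → O

E -> A -> N -> G -> M -> C -> B -> Q -> S -> R -> K -> L -> H -> P -> D -> J -> I -> T -> F -> O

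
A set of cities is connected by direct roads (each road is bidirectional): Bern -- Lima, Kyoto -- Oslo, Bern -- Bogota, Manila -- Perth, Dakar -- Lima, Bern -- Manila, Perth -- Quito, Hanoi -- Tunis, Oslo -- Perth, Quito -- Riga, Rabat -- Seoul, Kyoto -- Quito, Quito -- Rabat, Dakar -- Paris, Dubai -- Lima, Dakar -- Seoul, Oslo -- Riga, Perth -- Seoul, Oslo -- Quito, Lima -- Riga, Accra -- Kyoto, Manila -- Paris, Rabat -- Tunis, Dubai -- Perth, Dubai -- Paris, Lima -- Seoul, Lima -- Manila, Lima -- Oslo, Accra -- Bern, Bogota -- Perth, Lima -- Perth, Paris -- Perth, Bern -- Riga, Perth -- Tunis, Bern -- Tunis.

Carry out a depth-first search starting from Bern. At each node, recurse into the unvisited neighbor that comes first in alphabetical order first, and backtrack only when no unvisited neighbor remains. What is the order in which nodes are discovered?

Bern Accra Kyoto Oslo Lima Dakar Paris Dubai Perth Bogota Manila Quito Rabat Seoul Tunis Hanoi Riga

Visit Bern
Bern → Accra
Accra → Kyoto
Kyoto → Oslo
Oslo → Lima
Lima → Dakar
Dakar → Paris
Paris → Dubai
Dubai → Perth
Perth → Bogota
Perth → Manila
Perth → Quito
Quito → Rabat
Rabat → Seoul
Rabat → Tunis
Tunis → Hanoi
Quito → Riga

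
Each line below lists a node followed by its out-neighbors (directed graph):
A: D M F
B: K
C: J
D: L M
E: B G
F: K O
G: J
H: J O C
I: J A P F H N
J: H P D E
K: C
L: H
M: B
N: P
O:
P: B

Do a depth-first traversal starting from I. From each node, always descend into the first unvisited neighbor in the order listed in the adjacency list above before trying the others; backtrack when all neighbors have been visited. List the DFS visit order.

I → J → H → O → C → P → B → K → D → L → M → E → G → A → F → N

Visit I
I → J
J → H
H → O
H → C
J → P
P → B
B → K
J → D
D → L
D → M
J → E
E → G
I → A
A → F
I → N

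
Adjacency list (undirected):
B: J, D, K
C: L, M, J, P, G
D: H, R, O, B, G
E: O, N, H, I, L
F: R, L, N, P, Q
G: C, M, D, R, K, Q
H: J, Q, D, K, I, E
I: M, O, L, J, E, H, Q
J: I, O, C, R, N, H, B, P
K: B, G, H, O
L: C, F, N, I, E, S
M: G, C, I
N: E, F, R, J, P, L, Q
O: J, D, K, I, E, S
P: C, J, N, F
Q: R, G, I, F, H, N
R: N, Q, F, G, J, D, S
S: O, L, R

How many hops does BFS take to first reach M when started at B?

Level 0: B
Level 1: D, J, K
Level 2: C, G, H, I, N, O, P, R
Level 3: E, F, L, M, Q, S
M first appears at level 3.

3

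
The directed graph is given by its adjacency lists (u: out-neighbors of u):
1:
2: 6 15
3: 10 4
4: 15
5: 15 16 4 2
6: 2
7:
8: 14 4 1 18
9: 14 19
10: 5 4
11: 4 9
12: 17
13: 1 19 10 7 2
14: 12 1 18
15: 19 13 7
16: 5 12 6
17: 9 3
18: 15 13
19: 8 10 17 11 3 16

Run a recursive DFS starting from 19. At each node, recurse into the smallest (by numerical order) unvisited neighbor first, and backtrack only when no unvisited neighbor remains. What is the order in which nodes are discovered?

Visit 19
19 → 3
3 → 4
4 → 15
15 → 7
15 → 13
13 → 1
13 → 2
2 → 6
13 → 10
10 → 5
5 → 16
16 → 12
12 → 17
17 → 9
9 → 14
14 → 18
19 → 8
19 → 11

19, 3, 4, 15, 7, 13, 1, 2, 6, 10, 5, 16, 12, 17, 9, 14, 18, 8, 11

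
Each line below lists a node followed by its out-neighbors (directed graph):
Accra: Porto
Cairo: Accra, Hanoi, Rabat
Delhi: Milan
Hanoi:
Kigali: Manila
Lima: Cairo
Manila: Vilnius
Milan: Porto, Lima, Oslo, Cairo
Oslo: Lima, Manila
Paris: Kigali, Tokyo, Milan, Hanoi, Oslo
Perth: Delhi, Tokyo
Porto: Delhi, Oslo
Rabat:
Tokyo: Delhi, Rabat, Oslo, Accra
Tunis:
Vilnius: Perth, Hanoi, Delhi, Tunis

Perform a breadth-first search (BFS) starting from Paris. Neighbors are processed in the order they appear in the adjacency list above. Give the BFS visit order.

Visit Paris; enqueue Kigali, Tokyo, Milan, Hanoi, Oslo → queue [Kigali, Tokyo, Milan, Hanoi, Oslo]
Visit Kigali; enqueue Manila → queue [Tokyo, Milan, Hanoi, Oslo, Manila]
Visit Tokyo; enqueue Delhi, Rabat, Accra → queue [Milan, Hanoi, Oslo, Manila, Delhi, Rabat, Accra]
Visit Milan; enqueue Porto, Lima, Cairo → queue [Hanoi, Oslo, Manila, Delhi, Rabat, Accra, Porto, Lima, Cairo]
Visit Hanoi → queue [Oslo, Manila, Delhi, Rabat, Accra, Porto, Lima, Cairo]
Visit Oslo → queue [Manila, Delhi, Rabat, Accra, Porto, Lima, Cairo]
Visit Manila; enqueue Vilnius → queue [Delhi, Rabat, Accra, Porto, Lima, Cairo, Vilnius]
Visit Delhi → queue [Rabat, Accra, Porto, Lima, Cairo, Vilnius]
Visit Rabat → queue [Accra, Porto, Lima, Cairo, Vilnius]
Visit Accra → queue [Porto, Lima, Cairo, Vilnius]
Visit Porto → queue [Lima, Cairo, Vilnius]
Visit Lima → queue [Cairo, Vilnius]
Visit Cairo → queue [Vilnius]
Visit Vilnius; enqueue Perth, Tunis → queue [Perth, Tunis]
Visit Perth → queue [Tunis]
Visit Tunis → queue []

Paris -> Kigali -> Tokyo -> Milan -> Hanoi -> Oslo -> Manila -> Delhi -> Rabat -> Accra -> Porto -> Lima -> Cairo -> Vilnius -> Perth -> Tunis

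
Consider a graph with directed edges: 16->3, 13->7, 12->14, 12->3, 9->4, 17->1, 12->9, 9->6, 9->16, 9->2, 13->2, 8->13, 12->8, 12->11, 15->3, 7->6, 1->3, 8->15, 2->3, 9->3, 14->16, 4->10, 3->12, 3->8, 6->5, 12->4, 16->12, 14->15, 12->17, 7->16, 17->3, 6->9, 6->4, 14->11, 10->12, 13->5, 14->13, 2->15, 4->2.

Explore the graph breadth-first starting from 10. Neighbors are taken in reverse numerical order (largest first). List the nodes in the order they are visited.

10, 12, 17, 14, 11, 9, 8, 4, 3, 1, 16, 15, 13, 6, 2, 7, 5

Visit 10; enqueue 12 → queue [12]
Visit 12; enqueue 17, 14, 11, 9, 8, 4, 3 → queue [17, 14, 11, 9, 8, 4, 3]
Visit 17; enqueue 1 → queue [14, 11, 9, 8, 4, 3, 1]
Visit 14; enqueue 16, 15, 13 → queue [11, 9, 8, 4, 3, 1, 16, 15, 13]
Visit 11 → queue [9, 8, 4, 3, 1, 16, 15, 13]
Visit 9; enqueue 6, 2 → queue [8, 4, 3, 1, 16, 15, 13, 6, 2]
Visit 8 → queue [4, 3, 1, 16, 15, 13, 6, 2]
Visit 4 → queue [3, 1, 16, 15, 13, 6, 2]
Visit 3 → queue [1, 16, 15, 13, 6, 2]
Visit 1 → queue [16, 15, 13, 6, 2]
Visit 16 → queue [15, 13, 6, 2]
Visit 15 → queue [13, 6, 2]
Visit 13; enqueue 7, 5 → queue [6, 2, 7, 5]
Visit 6 → queue [2, 7, 5]
Visit 2 → queue [7, 5]
Visit 7 → queue [5]
Visit 5 → queue []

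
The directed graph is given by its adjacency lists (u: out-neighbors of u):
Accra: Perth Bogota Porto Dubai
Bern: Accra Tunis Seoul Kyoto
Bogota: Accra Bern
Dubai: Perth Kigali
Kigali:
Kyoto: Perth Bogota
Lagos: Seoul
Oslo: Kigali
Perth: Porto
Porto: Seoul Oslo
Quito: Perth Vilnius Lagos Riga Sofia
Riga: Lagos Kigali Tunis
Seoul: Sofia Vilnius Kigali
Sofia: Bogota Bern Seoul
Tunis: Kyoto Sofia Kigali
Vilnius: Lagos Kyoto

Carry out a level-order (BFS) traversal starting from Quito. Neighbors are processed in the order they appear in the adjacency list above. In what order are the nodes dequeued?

Quito, Perth, Vilnius, Lagos, Riga, Sofia, Porto, Kyoto, Seoul, Kigali, Tunis, Bogota, Bern, Oslo, Accra, Dubai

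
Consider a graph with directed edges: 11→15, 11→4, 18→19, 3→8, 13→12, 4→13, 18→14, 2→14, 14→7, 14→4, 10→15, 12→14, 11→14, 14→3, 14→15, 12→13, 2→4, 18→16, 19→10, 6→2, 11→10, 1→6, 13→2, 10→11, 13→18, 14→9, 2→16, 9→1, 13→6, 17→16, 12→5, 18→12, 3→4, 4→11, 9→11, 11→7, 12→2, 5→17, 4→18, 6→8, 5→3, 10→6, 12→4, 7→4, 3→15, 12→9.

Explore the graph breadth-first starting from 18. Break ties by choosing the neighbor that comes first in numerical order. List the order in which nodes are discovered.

Visit 18; enqueue 12, 14, 16, 19 → queue [12, 14, 16, 19]
Visit 12; enqueue 2, 4, 5, 9, 13 → queue [14, 16, 19, 2, 4, 5, 9, 13]
Visit 14; enqueue 3, 7, 15 → queue [16, 19, 2, 4, 5, 9, 13, 3, 7, 15]
Visit 16 → queue [19, 2, 4, 5, 9, 13, 3, 7, 15]
Visit 19; enqueue 10 → queue [2, 4, 5, 9, 13, 3, 7, 15, 10]
Visit 2 → queue [4, 5, 9, 13, 3, 7, 15, 10]
Visit 4; enqueue 11 → queue [5, 9, 13, 3, 7, 15, 10, 11]
Visit 5; enqueue 17 → queue [9, 13, 3, 7, 15, 10, 11, 17]
Visit 9; enqueue 1 → queue [13, 3, 7, 15, 10, 11, 17, 1]
Visit 13; enqueue 6 → queue [3, 7, 15, 10, 11, 17, 1, 6]
Visit 3; enqueue 8 → queue [7, 15, 10, 11, 17, 1, 6, 8]
Visit 7 → queue [15, 10, 11, 17, 1, 6, 8]
Visit 15 → queue [10, 11, 17, 1, 6, 8]
Visit 10 → queue [11, 17, 1, 6, 8]
Visit 11 → queue [17, 1, 6, 8]
Visit 17 → queue [1, 6, 8]
Visit 1 → queue [6, 8]
Visit 6 → queue [8]
Visit 8 → queue []

18 -> 12 -> 14 -> 16 -> 19 -> 2 -> 4 -> 5 -> 9 -> 13 -> 3 -> 7 -> 15 -> 10 -> 11 -> 17 -> 1 -> 6 -> 8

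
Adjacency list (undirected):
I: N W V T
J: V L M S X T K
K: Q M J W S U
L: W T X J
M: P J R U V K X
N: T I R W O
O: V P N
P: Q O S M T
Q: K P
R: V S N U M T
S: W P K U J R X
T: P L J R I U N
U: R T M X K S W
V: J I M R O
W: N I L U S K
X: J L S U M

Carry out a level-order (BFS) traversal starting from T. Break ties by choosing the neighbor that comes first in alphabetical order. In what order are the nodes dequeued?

T, I, J, L, N, P, R, U, V, W, K, M, S, X, O, Q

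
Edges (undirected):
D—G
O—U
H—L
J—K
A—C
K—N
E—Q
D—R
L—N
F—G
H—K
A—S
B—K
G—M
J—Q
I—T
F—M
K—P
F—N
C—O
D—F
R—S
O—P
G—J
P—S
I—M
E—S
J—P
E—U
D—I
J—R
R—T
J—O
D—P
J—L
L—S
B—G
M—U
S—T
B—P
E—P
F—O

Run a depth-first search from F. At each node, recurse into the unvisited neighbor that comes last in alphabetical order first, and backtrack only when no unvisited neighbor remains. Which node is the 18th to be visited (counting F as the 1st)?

G

Visit F
F → O
O → U
U → M
M → I
I → T
T → S
S → R
R → J
J → Q
Q → E
E → P
P → K
K → N
N → L
L → H
K → B
B → G
G → D
S → A
A → C

Visit order: F, O, U, M, I, T, S, R, J, Q, E, P, K, N, L, H, B, G, D, A, C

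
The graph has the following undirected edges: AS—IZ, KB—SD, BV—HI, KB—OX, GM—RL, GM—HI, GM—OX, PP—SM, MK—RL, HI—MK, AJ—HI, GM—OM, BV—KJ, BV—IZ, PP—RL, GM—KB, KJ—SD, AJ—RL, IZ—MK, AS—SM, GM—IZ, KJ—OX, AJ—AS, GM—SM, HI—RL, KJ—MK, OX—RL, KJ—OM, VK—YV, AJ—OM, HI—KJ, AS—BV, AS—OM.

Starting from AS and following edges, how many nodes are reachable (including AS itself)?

BFS from AS visits: AS, AJ, BV, IZ, OM, SM, HI, RL, KJ, GM, MK, PP, OX, SD, KB
Reachable nodes: 15 of 17 total.

15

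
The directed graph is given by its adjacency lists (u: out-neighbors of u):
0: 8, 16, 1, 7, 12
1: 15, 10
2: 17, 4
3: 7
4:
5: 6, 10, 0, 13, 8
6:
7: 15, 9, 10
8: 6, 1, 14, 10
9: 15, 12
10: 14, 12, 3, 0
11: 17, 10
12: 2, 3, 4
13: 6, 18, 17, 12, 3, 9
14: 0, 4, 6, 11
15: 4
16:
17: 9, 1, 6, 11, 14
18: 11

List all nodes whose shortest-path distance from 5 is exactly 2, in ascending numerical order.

1, 3, 7, 9, 12, 14, 16, 17, 18

Level 0: 5
Level 1: 0, 6, 8, 10, 13
Level 2: 1, 3, 7, 9, 12, 14, 16, 17, 18
Level 3: 2, 4, 11, 15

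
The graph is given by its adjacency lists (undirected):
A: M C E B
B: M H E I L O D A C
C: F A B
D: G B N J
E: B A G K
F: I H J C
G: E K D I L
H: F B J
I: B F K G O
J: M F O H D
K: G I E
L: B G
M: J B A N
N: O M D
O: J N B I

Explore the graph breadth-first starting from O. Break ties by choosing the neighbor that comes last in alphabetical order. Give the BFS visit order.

O N J I B M D H F K G L E C A

Visit O; enqueue N, J, I, B → queue [N, J, I, B]
Visit N; enqueue M, D → queue [J, I, B, M, D]
Visit J; enqueue H, F → queue [I, B, M, D, H, F]
Visit I; enqueue K, G → queue [B, M, D, H, F, K, G]
Visit B; enqueue L, E, C, A → queue [M, D, H, F, K, G, L, E, C, A]
Visit M → queue [D, H, F, K, G, L, E, C, A]
Visit D → queue [H, F, K, G, L, E, C, A]
Visit H → queue [F, K, G, L, E, C, A]
Visit F → queue [K, G, L, E, C, A]
Visit K → queue [G, L, E, C, A]
Visit G → queue [L, E, C, A]
Visit L → queue [E, C, A]
Visit E → queue [C, A]
Visit C → queue [A]
Visit A → queue []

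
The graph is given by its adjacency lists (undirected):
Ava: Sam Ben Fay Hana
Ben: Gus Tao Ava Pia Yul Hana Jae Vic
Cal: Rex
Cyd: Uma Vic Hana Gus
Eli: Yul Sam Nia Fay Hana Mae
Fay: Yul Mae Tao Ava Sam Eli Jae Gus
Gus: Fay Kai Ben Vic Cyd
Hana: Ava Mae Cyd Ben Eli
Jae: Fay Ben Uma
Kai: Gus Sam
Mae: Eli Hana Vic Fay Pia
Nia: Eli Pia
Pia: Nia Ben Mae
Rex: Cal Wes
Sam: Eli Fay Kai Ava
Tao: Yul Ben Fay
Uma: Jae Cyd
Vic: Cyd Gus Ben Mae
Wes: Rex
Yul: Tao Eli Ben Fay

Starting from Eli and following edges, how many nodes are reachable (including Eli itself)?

17

BFS from Eli visits: Eli, Yul, Sam, Nia, Fay, Hana, Mae, Tao, Ben, Kai, Ava, Pia, Jae, Gus, Cyd, Vic, Uma
Reachable nodes: 17 of 20 total.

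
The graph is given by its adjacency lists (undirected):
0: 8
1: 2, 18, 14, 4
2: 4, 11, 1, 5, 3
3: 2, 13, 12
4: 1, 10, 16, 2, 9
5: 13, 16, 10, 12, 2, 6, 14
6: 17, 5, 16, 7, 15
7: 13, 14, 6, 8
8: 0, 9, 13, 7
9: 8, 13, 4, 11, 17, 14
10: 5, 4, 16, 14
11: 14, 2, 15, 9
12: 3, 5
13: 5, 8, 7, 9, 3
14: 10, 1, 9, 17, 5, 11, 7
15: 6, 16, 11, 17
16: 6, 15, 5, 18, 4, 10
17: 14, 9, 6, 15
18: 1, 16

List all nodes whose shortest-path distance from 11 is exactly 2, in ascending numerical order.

Level 0: 11
Level 1: 2, 9, 14, 15
Level 2: 1, 3, 4, 5, 6, 7, 8, 10, 13, 16, 17
Level 3: 0, 12, 18

1, 3, 4, 5, 6, 7, 8, 10, 13, 16, 17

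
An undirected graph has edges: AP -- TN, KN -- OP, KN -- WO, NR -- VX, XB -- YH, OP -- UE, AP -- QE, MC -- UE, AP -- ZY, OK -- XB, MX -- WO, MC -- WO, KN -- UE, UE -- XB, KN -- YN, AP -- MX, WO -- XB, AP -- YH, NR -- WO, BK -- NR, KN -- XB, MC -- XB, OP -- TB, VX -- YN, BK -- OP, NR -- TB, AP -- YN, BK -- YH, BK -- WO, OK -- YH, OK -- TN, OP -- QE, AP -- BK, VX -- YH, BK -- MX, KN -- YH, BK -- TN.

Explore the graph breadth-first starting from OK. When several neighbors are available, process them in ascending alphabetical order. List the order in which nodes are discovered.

OK, TN, XB, YH, AP, BK, KN, MC, UE, WO, VX, MX, QE, YN, ZY, NR, OP, TB

Visit OK; enqueue TN, XB, YH → queue [TN, XB, YH]
Visit TN; enqueue AP, BK → queue [XB, YH, AP, BK]
Visit XB; enqueue KN, MC, UE, WO → queue [YH, AP, BK, KN, MC, UE, WO]
Visit YH; enqueue VX → queue [AP, BK, KN, MC, UE, WO, VX]
Visit AP; enqueue MX, QE, YN, ZY → queue [BK, KN, MC, UE, WO, VX, MX, QE, YN, ZY]
Visit BK; enqueue NR, OP → queue [KN, MC, UE, WO, VX, MX, QE, YN, ZY, NR, OP]
Visit KN → queue [MC, UE, WO, VX, MX, QE, YN, ZY, NR, OP]
Visit MC → queue [UE, WO, VX, MX, QE, YN, ZY, NR, OP]
Visit UE → queue [WO, VX, MX, QE, YN, ZY, NR, OP]
Visit WO → queue [VX, MX, QE, YN, ZY, NR, OP]
Visit VX → queue [MX, QE, YN, ZY, NR, OP]
Visit MX → queue [QE, YN, ZY, NR, OP]
Visit QE → queue [YN, ZY, NR, OP]
Visit YN → queue [ZY, NR, OP]
Visit ZY → queue [NR, OP]
Visit NR; enqueue TB → queue [OP, TB]
Visit OP → queue [TB]
Visit TB → queue []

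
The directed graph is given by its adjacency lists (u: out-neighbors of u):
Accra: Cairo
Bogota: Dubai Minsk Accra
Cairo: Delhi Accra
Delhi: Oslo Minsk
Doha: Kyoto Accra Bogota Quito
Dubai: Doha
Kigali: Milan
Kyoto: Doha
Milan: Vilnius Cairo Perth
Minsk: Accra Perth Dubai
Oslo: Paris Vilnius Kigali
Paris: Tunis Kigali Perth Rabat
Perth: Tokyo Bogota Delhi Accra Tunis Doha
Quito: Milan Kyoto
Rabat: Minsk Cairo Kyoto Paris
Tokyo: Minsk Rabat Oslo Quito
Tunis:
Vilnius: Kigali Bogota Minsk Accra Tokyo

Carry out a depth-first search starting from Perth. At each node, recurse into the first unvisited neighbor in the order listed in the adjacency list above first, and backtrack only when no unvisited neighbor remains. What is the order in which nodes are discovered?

Perth -> Tokyo -> Minsk -> Accra -> Cairo -> Delhi -> Oslo -> Paris -> Tunis -> Kigali -> Milan -> Vilnius -> Bogota -> Dubai -> Doha -> Kyoto -> Quito -> Rabat

Visit Perth
Perth → Tokyo
Tokyo → Minsk
Minsk → Accra
Accra → Cairo
Cairo → Delhi
Delhi → Oslo
Oslo → Paris
Paris → Tunis
Paris → Kigali
Kigali → Milan
Milan → Vilnius
Vilnius → Bogota
Bogota → Dubai
Dubai → Doha
Doha → Kyoto
Doha → Quito
Paris → Rabat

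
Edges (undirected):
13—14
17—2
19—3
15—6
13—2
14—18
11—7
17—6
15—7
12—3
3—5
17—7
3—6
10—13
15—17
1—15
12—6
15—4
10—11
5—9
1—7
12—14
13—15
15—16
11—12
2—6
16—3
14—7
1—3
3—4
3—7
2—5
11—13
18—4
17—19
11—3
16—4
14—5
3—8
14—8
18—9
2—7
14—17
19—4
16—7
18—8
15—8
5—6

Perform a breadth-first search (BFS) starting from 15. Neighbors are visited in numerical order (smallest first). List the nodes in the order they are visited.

Visit 15; enqueue 1, 4, 6, 7, 8, 13, 16, 17 → queue [1, 4, 6, 7, 8, 13, 16, 17]
Visit 1; enqueue 3 → queue [4, 6, 7, 8, 13, 16, 17, 3]
Visit 4; enqueue 18, 19 → queue [6, 7, 8, 13, 16, 17, 3, 18, 19]
Visit 6; enqueue 2, 5, 12 → queue [7, 8, 13, 16, 17, 3, 18, 19, 2, 5, 12]
Visit 7; enqueue 11, 14 → queue [8, 13, 16, 17, 3, 18, 19, 2, 5, 12, 11, 14]
Visit 8 → queue [13, 16, 17, 3, 18, 19, 2, 5, 12, 11, 14]
Visit 13; enqueue 10 → queue [16, 17, 3, 18, 19, 2, 5, 12, 11, 14, 10]
Visit 16 → queue [17, 3, 18, 19, 2, 5, 12, 11, 14, 10]
Visit 17 → queue [3, 18, 19, 2, 5, 12, 11, 14, 10]
Visit 3 → queue [18, 19, 2, 5, 12, 11, 14, 10]
Visit 18; enqueue 9 → queue [19, 2, 5, 12, 11, 14, 10, 9]
Visit 19 → queue [2, 5, 12, 11, 14, 10, 9]
Visit 2 → queue [5, 12, 11, 14, 10, 9]
Visit 5 → queue [12, 11, 14, 10, 9]
Visit 12 → queue [11, 14, 10, 9]
Visit 11 → queue [14, 10, 9]
Visit 14 → queue [10, 9]
Visit 10 → queue [9]
Visit 9 → queue []

15 -> 1 -> 4 -> 6 -> 7 -> 8 -> 13 -> 16 -> 17 -> 3 -> 18 -> 19 -> 2 -> 5 -> 12 -> 11 -> 14 -> 10 -> 9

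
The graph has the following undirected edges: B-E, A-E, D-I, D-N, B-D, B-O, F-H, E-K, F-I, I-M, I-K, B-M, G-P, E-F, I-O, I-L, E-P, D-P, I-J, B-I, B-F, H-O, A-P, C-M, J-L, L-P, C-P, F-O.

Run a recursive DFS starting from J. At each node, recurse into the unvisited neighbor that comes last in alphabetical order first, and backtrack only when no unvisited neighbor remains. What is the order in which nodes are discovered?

J -> L -> P -> G -> E -> K -> I -> O -> H -> F -> B -> M -> C -> D -> N -> A

Visit J
J → L
L → P
P → G
P → E
E → K
K → I
I → O
O → H
H → F
F → B
B → M
M → C
B → D
D → N
E → A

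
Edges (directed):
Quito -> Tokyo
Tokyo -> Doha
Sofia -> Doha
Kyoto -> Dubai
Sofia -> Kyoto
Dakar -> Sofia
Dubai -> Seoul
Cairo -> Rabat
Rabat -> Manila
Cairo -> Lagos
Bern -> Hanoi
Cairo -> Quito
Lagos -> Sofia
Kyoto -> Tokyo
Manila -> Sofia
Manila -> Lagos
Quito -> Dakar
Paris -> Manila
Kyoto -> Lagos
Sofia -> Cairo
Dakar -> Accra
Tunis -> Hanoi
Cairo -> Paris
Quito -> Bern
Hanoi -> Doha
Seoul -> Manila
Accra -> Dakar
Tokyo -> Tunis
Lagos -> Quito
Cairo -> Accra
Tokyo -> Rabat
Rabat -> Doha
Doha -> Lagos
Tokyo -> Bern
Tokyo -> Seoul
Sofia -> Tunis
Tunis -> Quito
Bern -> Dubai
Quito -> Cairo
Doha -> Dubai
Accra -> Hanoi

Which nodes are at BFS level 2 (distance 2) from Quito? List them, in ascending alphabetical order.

Accra, Doha, Dubai, Hanoi, Lagos, Paris, Rabat, Seoul, Sofia, Tunis

Level 0: Quito
Level 1: Bern, Cairo, Dakar, Tokyo
Level 2: Accra, Doha, Dubai, Hanoi, Lagos, Paris, Rabat, Seoul, Sofia, Tunis
Level 3: Kyoto, Manila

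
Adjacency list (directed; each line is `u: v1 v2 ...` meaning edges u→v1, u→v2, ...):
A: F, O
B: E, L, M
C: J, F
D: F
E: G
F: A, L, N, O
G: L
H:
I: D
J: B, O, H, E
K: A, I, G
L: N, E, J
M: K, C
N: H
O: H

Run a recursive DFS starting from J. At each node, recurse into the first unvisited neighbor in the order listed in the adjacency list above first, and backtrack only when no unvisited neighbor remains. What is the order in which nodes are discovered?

Visit J
J → B
B → E
E → G
G → L
L → N
N → H
B → M
M → K
K → A
A → F
F → O
K → I
I → D
M → C

J -> B -> E -> G -> L -> N -> H -> M -> K -> A -> F -> O -> I -> D -> C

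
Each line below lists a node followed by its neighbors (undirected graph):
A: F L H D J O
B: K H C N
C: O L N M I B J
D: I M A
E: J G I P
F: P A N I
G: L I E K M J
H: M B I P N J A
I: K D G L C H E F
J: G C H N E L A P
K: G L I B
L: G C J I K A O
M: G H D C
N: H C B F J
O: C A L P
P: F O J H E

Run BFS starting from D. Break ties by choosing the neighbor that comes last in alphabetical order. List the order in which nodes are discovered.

Visit D; enqueue M, I, A → queue [M, I, A]
Visit M; enqueue H, G, C → queue [I, A, H, G, C]
Visit I; enqueue L, K, F, E → queue [A, H, G, C, L, K, F, E]
Visit A; enqueue O, J → queue [H, G, C, L, K, F, E, O, J]
Visit H; enqueue P, N, B → queue [G, C, L, K, F, E, O, J, P, N, B]
Visit G → queue [C, L, K, F, E, O, J, P, N, B]
Visit C → queue [L, K, F, E, O, J, P, N, B]
Visit L → queue [K, F, E, O, J, P, N, B]
Visit K → queue [F, E, O, J, P, N, B]
Visit F → queue [E, O, J, P, N, B]
Visit E → queue [O, J, P, N, B]
Visit O → queue [J, P, N, B]
Visit J → queue [P, N, B]
Visit P → queue [N, B]
Visit N → queue [B]
Visit B → queue []

D → M → I → A → H → G → C → L → K → F → E → O → J → P → N → B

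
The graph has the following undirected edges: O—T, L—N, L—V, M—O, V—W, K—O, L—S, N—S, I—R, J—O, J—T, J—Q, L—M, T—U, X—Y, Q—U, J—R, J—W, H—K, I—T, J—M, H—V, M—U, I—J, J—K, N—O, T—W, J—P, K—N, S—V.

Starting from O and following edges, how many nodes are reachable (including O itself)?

BFS from O visits: O, J, K, M, N, T, I, P, Q, R, W, H, L, U, S, V
Reachable nodes: 16 of 18 total.

16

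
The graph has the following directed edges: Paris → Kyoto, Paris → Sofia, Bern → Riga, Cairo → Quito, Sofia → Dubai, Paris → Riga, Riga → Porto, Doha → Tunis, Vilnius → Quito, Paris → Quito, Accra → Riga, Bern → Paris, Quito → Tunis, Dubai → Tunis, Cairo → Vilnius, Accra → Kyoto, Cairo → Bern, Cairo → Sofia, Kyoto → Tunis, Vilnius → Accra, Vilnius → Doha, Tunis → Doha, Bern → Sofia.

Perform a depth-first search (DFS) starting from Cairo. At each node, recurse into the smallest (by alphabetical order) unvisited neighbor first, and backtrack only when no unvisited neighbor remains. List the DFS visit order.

Cairo → Bern → Paris → Kyoto → Tunis → Doha → Quito → Riga → Porto → Sofia → Dubai → Vilnius → Accra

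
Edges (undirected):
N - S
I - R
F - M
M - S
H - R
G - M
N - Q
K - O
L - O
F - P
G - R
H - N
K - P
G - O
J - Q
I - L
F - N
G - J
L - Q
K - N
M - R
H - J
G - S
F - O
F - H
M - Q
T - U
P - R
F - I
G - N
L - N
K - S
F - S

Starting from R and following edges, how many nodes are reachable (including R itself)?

14

BFS from R visits: R, G, H, I, M, P, J, N, O, S, F, L, Q, K
Reachable nodes: 14 of 16 total.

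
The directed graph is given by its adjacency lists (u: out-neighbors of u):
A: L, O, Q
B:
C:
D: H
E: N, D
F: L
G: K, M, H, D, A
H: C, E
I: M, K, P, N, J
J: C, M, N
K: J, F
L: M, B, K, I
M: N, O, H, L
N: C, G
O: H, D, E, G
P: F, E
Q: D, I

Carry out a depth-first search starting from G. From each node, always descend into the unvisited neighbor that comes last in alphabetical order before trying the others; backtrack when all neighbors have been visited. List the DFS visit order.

G, M, O, H, E, N, C, D, L, K, J, F, I, P, B, A, Q

Visit G
G → M
M → O
O → H
H → E
E → N
N → C
E → D
M → L
L → K
K → J
K → F
L → I
I → P
L → B
G → A
A → Q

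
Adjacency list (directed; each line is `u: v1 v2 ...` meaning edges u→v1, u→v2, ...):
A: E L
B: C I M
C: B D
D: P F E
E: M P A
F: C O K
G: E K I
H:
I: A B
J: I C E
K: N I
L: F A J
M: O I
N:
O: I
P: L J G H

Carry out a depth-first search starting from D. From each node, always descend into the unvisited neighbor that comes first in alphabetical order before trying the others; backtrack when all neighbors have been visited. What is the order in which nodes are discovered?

D → E → A → L → F → C → B → I → M → O → K → N → J → P → G → H

Visit D
D → E
E → A
A → L
L → F
F → C
C → B
B → I
B → M
M → O
F → K
K → N
L → J
E → P
P → G
P → H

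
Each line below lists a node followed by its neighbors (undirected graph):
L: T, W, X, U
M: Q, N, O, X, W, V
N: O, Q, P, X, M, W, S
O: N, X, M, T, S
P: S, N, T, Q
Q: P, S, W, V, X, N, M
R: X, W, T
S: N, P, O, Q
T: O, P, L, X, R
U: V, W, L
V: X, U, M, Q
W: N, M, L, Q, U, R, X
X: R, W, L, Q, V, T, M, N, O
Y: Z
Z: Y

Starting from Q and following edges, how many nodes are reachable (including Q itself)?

13

BFS from Q visits: Q, P, S, W, V, X, N, M, T, O, L, U, R
Reachable nodes: 13 of 15 total.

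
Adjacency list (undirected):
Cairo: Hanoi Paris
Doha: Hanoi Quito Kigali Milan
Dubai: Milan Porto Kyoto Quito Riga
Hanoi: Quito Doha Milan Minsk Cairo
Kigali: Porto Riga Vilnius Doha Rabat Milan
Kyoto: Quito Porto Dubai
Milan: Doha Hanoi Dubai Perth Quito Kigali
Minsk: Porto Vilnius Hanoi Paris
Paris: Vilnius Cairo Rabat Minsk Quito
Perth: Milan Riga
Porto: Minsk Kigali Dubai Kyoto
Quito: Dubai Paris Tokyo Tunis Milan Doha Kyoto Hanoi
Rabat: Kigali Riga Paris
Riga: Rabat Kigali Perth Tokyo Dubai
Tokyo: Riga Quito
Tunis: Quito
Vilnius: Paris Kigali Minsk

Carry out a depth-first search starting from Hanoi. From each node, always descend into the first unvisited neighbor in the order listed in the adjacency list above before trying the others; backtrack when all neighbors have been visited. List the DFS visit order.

Hanoi, Quito, Dubai, Milan, Doha, Kigali, Porto, Minsk, Vilnius, Paris, Cairo, Rabat, Riga, Perth, Tokyo, Kyoto, Tunis

Visit Hanoi
Hanoi → Quito
Quito → Dubai
Dubai → Milan
Milan → Doha
Doha → Kigali
Kigali → Porto
Porto → Minsk
Minsk → Vilnius
Vilnius → Paris
Paris → Cairo
Paris → Rabat
Rabat → Riga
Riga → Perth
Riga → Tokyo
Porto → Kyoto
Quito → Tunis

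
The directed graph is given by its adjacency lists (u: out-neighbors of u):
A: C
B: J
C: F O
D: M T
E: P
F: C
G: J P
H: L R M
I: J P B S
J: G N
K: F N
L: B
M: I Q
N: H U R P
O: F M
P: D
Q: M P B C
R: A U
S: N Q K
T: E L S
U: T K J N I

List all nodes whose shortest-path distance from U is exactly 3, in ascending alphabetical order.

A, C, D, M, Q

Level 0: U
Level 1: I, J, K, N, T
Level 2: B, E, F, G, H, L, P, R, S
Level 3: A, C, D, M, Q
Level 4: O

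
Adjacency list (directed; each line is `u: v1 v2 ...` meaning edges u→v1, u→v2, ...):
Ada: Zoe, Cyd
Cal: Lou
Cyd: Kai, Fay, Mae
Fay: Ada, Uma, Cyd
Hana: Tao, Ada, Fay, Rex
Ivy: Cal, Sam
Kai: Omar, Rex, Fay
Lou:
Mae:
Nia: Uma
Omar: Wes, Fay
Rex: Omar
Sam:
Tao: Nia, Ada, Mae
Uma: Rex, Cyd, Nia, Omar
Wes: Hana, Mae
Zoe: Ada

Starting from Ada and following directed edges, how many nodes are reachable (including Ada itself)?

13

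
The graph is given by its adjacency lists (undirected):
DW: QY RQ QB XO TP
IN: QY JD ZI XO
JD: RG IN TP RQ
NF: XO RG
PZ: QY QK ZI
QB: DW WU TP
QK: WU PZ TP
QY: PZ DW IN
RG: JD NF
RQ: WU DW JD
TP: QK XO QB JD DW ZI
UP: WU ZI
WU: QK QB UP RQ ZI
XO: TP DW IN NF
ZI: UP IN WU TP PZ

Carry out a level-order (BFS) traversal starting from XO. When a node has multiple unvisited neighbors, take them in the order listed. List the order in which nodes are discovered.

XO, TP, DW, IN, NF, QK, QB, JD, ZI, QY, RQ, RG, WU, PZ, UP

Visit XO; enqueue TP, DW, IN, NF → queue [TP, DW, IN, NF]
Visit TP; enqueue QK, QB, JD, ZI → queue [DW, IN, NF, QK, QB, JD, ZI]
Visit DW; enqueue QY, RQ → queue [IN, NF, QK, QB, JD, ZI, QY, RQ]
Visit IN → queue [NF, QK, QB, JD, ZI, QY, RQ]
Visit NF; enqueue RG → queue [QK, QB, JD, ZI, QY, RQ, RG]
Visit QK; enqueue WU, PZ → queue [QB, JD, ZI, QY, RQ, RG, WU, PZ]
Visit QB → queue [JD, ZI, QY, RQ, RG, WU, PZ]
Visit JD → queue [ZI, QY, RQ, RG, WU, PZ]
Visit ZI; enqueue UP → queue [QY, RQ, RG, WU, PZ, UP]
Visit QY → queue [RQ, RG, WU, PZ, UP]
Visit RQ → queue [RG, WU, PZ, UP]
Visit RG → queue [WU, PZ, UP]
Visit WU → queue [PZ, UP]
Visit PZ → queue [UP]
Visit UP → queue []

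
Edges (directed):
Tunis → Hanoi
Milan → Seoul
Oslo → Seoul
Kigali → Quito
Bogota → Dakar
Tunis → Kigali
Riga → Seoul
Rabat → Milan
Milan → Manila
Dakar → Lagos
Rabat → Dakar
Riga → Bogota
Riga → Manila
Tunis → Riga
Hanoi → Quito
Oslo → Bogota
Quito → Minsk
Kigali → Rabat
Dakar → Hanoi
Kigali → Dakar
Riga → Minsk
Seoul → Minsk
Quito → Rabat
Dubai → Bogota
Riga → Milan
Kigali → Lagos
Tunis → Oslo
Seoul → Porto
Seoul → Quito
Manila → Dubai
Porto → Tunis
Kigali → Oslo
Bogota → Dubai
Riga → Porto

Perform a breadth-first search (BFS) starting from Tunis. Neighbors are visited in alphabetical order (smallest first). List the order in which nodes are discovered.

Visit Tunis; enqueue Hanoi, Kigali, Oslo, Riga → queue [Hanoi, Kigali, Oslo, Riga]
Visit Hanoi; enqueue Quito → queue [Kigali, Oslo, Riga, Quito]
Visit Kigali; enqueue Dakar, Lagos, Rabat → queue [Oslo, Riga, Quito, Dakar, Lagos, Rabat]
Visit Oslo; enqueue Bogota, Seoul → queue [Riga, Quito, Dakar, Lagos, Rabat, Bogota, Seoul]
Visit Riga; enqueue Manila, Milan, Minsk, Porto → queue [Quito, Dakar, Lagos, Rabat, Bogota, Seoul, Manila, Milan, Minsk, Porto]
Visit Quito → queue [Dakar, Lagos, Rabat, Bogota, Seoul, Manila, Milan, Minsk, Porto]
Visit Dakar → queue [Lagos, Rabat, Bogota, Seoul, Manila, Milan, Minsk, Porto]
Visit Lagos → queue [Rabat, Bogota, Seoul, Manila, Milan, Minsk, Porto]
Visit Rabat → queue [Bogota, Seoul, Manila, Milan, Minsk, Porto]
Visit Bogota; enqueue Dubai → queue [Seoul, Manila, Milan, Minsk, Porto, Dubai]
Visit Seoul → queue [Manila, Milan, Minsk, Porto, Dubai]
Visit Manila → queue [Milan, Minsk, Porto, Dubai]
Visit Milan → queue [Minsk, Porto, Dubai]
Visit Minsk → queue [Porto, Dubai]
Visit Porto → queue [Dubai]
Visit Dubai → queue []

Tunis, Hanoi, Kigali, Oslo, Riga, Quito, Dakar, Lagos, Rabat, Bogota, Seoul, Manila, Milan, Minsk, Porto, Dubai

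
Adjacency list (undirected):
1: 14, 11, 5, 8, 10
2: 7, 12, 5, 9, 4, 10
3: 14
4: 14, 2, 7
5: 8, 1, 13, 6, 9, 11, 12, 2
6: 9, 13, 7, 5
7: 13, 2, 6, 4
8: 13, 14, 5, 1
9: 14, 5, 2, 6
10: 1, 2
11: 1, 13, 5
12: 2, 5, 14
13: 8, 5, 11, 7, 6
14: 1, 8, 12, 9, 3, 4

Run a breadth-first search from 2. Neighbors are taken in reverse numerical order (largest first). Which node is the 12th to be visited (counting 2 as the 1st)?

11

Visit 2; enqueue 12, 10, 9, 7, 5, 4 → queue [12, 10, 9, 7, 5, 4]
Visit 12; enqueue 14 → queue [10, 9, 7, 5, 4, 14]
Visit 10; enqueue 1 → queue [9, 7, 5, 4, 14, 1]
Visit 9; enqueue 6 → queue [7, 5, 4, 14, 1, 6]
Visit 7; enqueue 13 → queue [5, 4, 14, 1, 6, 13]
Visit 5; enqueue 11, 8 → queue [4, 14, 1, 6, 13, 11, 8]
Visit 4 → queue [14, 1, 6, 13, 11, 8]
Visit 14; enqueue 3 → queue [1, 6, 13, 11, 8, 3]
Visit 1 → queue [6, 13, 11, 8, 3]
Visit 6 → queue [13, 11, 8, 3]
Visit 13 → queue [11, 8, 3]
Visit 11 → queue [8, 3]
Visit 8 → queue [3]
Visit 3 → queue []

Visit order: 2, 12, 10, 9, 7, 5, 4, 14, 1, 6, 13, 11, 8, 3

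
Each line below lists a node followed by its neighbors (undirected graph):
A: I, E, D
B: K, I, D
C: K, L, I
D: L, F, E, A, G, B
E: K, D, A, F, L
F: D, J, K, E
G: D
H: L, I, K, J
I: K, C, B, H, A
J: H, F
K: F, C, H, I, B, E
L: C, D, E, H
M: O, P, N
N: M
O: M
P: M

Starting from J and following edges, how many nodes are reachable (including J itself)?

12

BFS from J visits: J, H, F, L, K, I, E, D, C, B, A, G
Reachable nodes: 12 of 16 total.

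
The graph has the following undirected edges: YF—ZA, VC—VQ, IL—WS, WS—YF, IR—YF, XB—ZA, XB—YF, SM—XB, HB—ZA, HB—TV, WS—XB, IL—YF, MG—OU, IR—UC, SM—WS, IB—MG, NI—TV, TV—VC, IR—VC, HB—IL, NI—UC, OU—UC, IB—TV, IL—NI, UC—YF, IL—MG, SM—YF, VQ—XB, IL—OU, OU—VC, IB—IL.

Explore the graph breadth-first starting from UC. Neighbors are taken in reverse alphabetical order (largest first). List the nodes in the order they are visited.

Visit UC; enqueue YF, OU, NI, IR → queue [YF, OU, NI, IR]
Visit YF; enqueue ZA, XB, WS, SM, IL → queue [OU, NI, IR, ZA, XB, WS, SM, IL]
Visit OU; enqueue VC, MG → queue [NI, IR, ZA, XB, WS, SM, IL, VC, MG]
Visit NI; enqueue TV → queue [IR, ZA, XB, WS, SM, IL, VC, MG, TV]
Visit IR → queue [ZA, XB, WS, SM, IL, VC, MG, TV]
Visit ZA; enqueue HB → queue [XB, WS, SM, IL, VC, MG, TV, HB]
Visit XB; enqueue VQ → queue [WS, SM, IL, VC, MG, TV, HB, VQ]
Visit WS → queue [SM, IL, VC, MG, TV, HB, VQ]
Visit SM → queue [IL, VC, MG, TV, HB, VQ]
Visit IL; enqueue IB → queue [VC, MG, TV, HB, VQ, IB]
Visit VC → queue [MG, TV, HB, VQ, IB]
Visit MG → queue [TV, HB, VQ, IB]
Visit TV → queue [HB, VQ, IB]
Visit HB → queue [VQ, IB]
Visit VQ → queue [IB]
Visit IB → queue []

UC -> YF -> OU -> NI -> IR -> ZA -> XB -> WS -> SM -> IL -> VC -> MG -> TV -> HB -> VQ -> IB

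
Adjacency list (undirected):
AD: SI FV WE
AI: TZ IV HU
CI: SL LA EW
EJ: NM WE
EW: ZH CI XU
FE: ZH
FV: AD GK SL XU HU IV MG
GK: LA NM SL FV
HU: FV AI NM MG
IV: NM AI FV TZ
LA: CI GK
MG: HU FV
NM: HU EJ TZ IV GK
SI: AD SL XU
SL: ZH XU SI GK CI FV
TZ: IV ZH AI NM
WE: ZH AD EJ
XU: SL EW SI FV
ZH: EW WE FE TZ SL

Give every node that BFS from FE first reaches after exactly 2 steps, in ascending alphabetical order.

Level 0: FE
Level 1: ZH
Level 2: EW, SL, TZ, WE
Level 3: AD, AI, CI, EJ, FV, GK, IV, NM, SI, XU
Level 4: HU, LA, MG

EW, SL, TZ, WE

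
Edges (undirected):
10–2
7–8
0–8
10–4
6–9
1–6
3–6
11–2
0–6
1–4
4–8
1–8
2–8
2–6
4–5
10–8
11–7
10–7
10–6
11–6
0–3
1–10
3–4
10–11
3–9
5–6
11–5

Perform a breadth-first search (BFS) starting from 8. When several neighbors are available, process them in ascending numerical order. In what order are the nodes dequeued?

Visit 8; enqueue 0, 1, 2, 4, 7, 10 → queue [0, 1, 2, 4, 7, 10]
Visit 0; enqueue 3, 6 → queue [1, 2, 4, 7, 10, 3, 6]
Visit 1 → queue [2, 4, 7, 10, 3, 6]
Visit 2; enqueue 11 → queue [4, 7, 10, 3, 6, 11]
Visit 4; enqueue 5 → queue [7, 10, 3, 6, 11, 5]
Visit 7 → queue [10, 3, 6, 11, 5]
Visit 10 → queue [3, 6, 11, 5]
Visit 3; enqueue 9 → queue [6, 11, 5, 9]
Visit 6 → queue [11, 5, 9]
Visit 11 → queue [5, 9]
Visit 5 → queue [9]
Visit 9 → queue []

8 0 1 2 4 7 10 3 6 11 5 9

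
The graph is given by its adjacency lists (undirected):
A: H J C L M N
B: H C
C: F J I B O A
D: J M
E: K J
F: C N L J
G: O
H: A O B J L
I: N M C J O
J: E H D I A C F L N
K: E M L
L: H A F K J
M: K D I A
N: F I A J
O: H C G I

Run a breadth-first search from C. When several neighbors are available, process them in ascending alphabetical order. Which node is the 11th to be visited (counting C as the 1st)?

N

Visit C; enqueue A, B, F, I, J, O → queue [A, B, F, I, J, O]
Visit A; enqueue H, L, M, N → queue [B, F, I, J, O, H, L, M, N]
Visit B → queue [F, I, J, O, H, L, M, N]
Visit F → queue [I, J, O, H, L, M, N]
Visit I → queue [J, O, H, L, M, N]
Visit J; enqueue D, E → queue [O, H, L, M, N, D, E]
Visit O; enqueue G → queue [H, L, M, N, D, E, G]
Visit H → queue [L, M, N, D, E, G]
Visit L; enqueue K → queue [M, N, D, E, G, K]
Visit M → queue [N, D, E, G, K]
Visit N → queue [D, E, G, K]
Visit D → queue [E, G, K]
Visit E → queue [G, K]
Visit G → queue [K]
Visit K → queue []

Visit order: C, A, B, F, I, J, O, H, L, M, N, D, E, G, K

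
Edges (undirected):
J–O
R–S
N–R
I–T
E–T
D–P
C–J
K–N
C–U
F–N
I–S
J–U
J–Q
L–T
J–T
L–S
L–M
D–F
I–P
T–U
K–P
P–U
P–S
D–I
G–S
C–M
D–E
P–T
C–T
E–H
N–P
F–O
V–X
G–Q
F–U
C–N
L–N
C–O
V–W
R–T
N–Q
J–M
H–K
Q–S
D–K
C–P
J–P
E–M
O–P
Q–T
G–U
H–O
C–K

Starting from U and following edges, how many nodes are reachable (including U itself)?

19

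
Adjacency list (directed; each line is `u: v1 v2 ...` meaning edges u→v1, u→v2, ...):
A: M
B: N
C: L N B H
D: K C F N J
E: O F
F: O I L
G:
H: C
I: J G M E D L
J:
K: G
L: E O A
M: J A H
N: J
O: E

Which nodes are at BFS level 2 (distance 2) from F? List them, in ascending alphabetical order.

Level 0: F
Level 1: I, L, O
Level 2: A, D, E, G, J, M
Level 3: C, H, K, N
Level 4: B

A, D, E, G, J, M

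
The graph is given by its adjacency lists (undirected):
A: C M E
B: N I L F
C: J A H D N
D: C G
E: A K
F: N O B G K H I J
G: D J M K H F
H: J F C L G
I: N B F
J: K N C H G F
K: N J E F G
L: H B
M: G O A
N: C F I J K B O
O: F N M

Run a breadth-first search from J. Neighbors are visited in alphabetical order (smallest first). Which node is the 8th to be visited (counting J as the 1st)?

Visit J; enqueue C, F, G, H, K, N → queue [C, F, G, H, K, N]
Visit C; enqueue A, D → queue [F, G, H, K, N, A, D]
Visit F; enqueue B, I, O → queue [G, H, K, N, A, D, B, I, O]
Visit G; enqueue M → queue [H, K, N, A, D, B, I, O, M]
Visit H; enqueue L → queue [K, N, A, D, B, I, O, M, L]
Visit K; enqueue E → queue [N, A, D, B, I, O, M, L, E]
Visit N → queue [A, D, B, I, O, M, L, E]
Visit A → queue [D, B, I, O, M, L, E]
Visit D → queue [B, I, O, M, L, E]
Visit B → queue [I, O, M, L, E]
Visit I → queue [O, M, L, E]
Visit O → queue [M, L, E]
Visit M → queue [L, E]
Visit L → queue [E]
Visit E → queue []

Visit order: J, C, F, G, H, K, N, A, D, B, I, O, M, L, E

A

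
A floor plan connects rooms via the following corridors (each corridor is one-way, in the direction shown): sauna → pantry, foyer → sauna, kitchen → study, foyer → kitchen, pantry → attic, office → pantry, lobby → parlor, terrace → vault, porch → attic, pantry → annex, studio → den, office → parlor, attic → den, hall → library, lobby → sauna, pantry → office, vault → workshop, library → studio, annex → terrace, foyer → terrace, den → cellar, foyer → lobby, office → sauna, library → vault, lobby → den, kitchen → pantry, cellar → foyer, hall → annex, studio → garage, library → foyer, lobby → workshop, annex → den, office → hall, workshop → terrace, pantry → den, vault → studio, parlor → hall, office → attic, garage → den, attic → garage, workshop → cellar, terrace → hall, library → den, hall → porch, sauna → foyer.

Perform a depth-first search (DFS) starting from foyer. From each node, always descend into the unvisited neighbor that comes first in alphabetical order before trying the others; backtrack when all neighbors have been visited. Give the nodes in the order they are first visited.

foyer → kitchen → pantry → annex → den → cellar → terrace → hall → library → studio → garage → vault → workshop → porch → attic → office → parlor → sauna → study → lobby

Visit foyer
foyer → kitchen
kitchen → pantry
pantry → annex
annex → den
den → cellar
annex → terrace
terrace → hall
hall → library
library → studio
studio → garage
library → vault
vault → workshop
hall → porch
porch → attic
pantry → office
office → parlor
office → sauna
kitchen → study
foyer → lobby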